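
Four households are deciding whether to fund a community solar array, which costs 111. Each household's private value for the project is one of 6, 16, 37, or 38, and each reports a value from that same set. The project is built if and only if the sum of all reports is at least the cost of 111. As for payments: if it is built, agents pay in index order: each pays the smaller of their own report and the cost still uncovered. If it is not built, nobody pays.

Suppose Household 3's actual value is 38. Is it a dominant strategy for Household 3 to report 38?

Consider the case where Household 1 reports 6, Household 2 reports 37 and Household 4 reports 37.
Truthful report 38: project built, pays 38, utility 38 - 38 = 0.
Report 37 instead: project built, pays 37, utility 38 - 37 = 1.
Since 1 > 0, reporting 37 is strictly better here, so truthful reporting is not dominant.

No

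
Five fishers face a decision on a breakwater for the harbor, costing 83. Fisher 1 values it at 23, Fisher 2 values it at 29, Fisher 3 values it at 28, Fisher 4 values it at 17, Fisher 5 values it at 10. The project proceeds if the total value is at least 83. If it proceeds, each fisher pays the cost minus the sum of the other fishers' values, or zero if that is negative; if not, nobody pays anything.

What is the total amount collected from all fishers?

9

Total value 107 ≥ cost 83, so it is built.
Fisher 1: others sum to 84; max(0, 83 - 84) = 0.
Fisher 2: others sum to 78; max(0, 83 - 78) = 5.
Fisher 3: others sum to 79; max(0, 83 - 79) = 4.
Fisher 4: others sum to 90; max(0, 83 - 90) = 0.
Fisher 5: others sum to 97; max(0, 83 - 97) = 0.
Total collected = 0 + 5 + 4 + 0 + 0 = 9.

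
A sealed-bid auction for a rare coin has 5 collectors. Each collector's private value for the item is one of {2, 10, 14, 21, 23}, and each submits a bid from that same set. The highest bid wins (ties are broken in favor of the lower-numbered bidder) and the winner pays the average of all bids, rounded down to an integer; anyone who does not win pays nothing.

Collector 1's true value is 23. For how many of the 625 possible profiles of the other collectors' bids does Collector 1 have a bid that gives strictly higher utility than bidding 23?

Others bid (2, 2, 2, 2): truth gives 17; bid 2 gives 21 > 17. Violating.
Others bid (2, 2, 2, 10): truth gives 16; bid 10 gives 18 > 16. Violating.
Others bid (2, 2, 2, 14): truth gives 15; bid 14 gives 17 > 15. Violating.
Others bid (2, 2, 2, 21): truth gives 13; bid 21 gives 14 > 13. Violating.
Others bid (2, 2, 2, 23): truth gives 13; no alternative beats it.
Others bid (2, 2, 10, 21): truth gives 12; no alternative beats it.
(Checking all 625 profiles: 151 have a profitable deviation, 474 do not.)

151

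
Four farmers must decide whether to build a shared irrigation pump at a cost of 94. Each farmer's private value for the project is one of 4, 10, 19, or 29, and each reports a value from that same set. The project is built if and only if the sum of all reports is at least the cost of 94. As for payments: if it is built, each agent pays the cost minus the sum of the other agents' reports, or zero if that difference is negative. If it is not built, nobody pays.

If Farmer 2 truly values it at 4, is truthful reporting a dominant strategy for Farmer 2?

Check each profile of the others' reports and compare truth against every alternative report.
Others report (29, 29, 29): truth gives 0, best alternative gives -3.
Others report (4, 4, 4): truth gives 0, best alternative gives 0.
Others report (4, 4, 10): truth gives 0, best alternative gives 0.
Others report (4, 4, 19): truth gives 0, best alternative gives 0.
Others report (4, 4, 29): truth gives 0, best alternative gives 0.
Others report (4, 10, 4): truth gives 0, best alternative gives 0.
(Remaining 58 profiles checked similarly; truth is weakly best in each.)
In every case the truthful report is at least as good as any alternative, so it is a dominant strategy.

Yes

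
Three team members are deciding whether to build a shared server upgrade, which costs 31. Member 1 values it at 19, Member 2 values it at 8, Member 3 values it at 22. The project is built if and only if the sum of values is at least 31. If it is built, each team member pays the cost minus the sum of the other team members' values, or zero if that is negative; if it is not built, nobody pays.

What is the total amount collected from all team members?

Total value 49 ≥ cost 31, so it is built.
Member 1: others sum to 30; max(0, 31 - 30) = 1.
Member 2: others sum to 41; max(0, 31 - 41) = 0.
Member 3: others sum to 27; max(0, 31 - 27) = 4.
Total collected = 1 + 0 + 4 = 5.

5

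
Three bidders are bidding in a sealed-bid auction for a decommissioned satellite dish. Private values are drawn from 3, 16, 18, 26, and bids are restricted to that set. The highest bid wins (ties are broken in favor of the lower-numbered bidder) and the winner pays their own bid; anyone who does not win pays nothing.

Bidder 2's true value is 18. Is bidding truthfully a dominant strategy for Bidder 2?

Consider the case where Bidder 1 bids 3 and Bidder 3 bids 3.
Truthful bid 18: wins, pays 18, utility 18 - 18 = 0.
Bid 16 instead: wins, pays 16, utility 18 - 16 = 2.
Since 2 > 0, bidding 16 is strictly better here, so truthful bidding is not dominant.

No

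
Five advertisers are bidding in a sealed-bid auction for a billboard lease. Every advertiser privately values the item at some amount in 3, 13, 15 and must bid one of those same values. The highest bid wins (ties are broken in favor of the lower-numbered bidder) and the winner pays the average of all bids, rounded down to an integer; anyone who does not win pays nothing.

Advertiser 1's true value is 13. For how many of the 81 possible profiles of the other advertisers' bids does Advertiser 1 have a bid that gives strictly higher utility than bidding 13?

Others bid (3, 3, 3, 3): truth gives 8; bid 3 gives 10 > 8. Violating.
Others bid (3, 3, 3, 15): truth gives 0; bid 15 gives 6 > 0. Violating.
Others bid (3, 3, 13, 15): truth gives 0; bid 15 gives 4 > 0. Violating.
Others bid (3, 3, 15, 3): truth gives 0; bid 15 gives 6 > 0. Violating.
Others bid (3, 3, 3, 13): truth gives 6; no alternative beats it.
Others bid (3, 3, 13, 3): truth gives 6; no alternative beats it.
(Checking all 81 profiles: 51 have a profitable deviation, 30 do not.)

51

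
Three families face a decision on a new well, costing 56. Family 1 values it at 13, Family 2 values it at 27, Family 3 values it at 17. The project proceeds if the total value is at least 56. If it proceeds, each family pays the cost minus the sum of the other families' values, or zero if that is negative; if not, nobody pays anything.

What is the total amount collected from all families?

Total value 57 ≥ cost 56, so it is built.
Family 1: others sum to 44; max(0, 56 - 44) = 12.
Family 2: others sum to 30; max(0, 56 - 30) = 26.
Family 3: others sum to 40; max(0, 56 - 40) = 16.
Total collected = 12 + 26 + 16 = 54.

54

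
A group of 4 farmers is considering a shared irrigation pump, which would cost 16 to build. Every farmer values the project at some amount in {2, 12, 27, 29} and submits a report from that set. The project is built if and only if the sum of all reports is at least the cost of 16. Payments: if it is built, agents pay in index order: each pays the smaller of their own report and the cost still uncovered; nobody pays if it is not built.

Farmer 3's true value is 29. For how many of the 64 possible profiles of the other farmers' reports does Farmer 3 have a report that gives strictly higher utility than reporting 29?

3

Others report (2, 2, 12): truth gives 17; report 2 gives 27 > 17. Violating.
Others report (2, 2, 27): truth gives 17; report 2 gives 27 > 17. Violating.
Others report (2, 2, 29): truth gives 17; report 2 gives 27 > 17. Violating.
Others report (2, 2, 2): truth gives 17; no alternative beats it.
Others report (2, 12, 2): truth gives 27; no alternative beats it.
(Checking all 64 profiles: 3 have a profitable deviation, 61 do not.)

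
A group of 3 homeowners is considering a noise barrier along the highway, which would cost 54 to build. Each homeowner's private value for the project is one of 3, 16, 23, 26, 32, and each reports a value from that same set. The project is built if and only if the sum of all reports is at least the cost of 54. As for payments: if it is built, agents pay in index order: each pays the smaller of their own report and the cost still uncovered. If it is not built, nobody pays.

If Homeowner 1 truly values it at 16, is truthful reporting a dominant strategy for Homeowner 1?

No

Consider the case where Homeowner 2 reports 23 and Homeowner 3 reports 32.
Truthful report 16: project built, pays 16, utility 16 - 16 = 0.
Report 3 instead: project built, pays 3, utility 16 - 3 = 13.
Since 13 > 0, reporting 3 is strictly better here, so truthful reporting is not dominant.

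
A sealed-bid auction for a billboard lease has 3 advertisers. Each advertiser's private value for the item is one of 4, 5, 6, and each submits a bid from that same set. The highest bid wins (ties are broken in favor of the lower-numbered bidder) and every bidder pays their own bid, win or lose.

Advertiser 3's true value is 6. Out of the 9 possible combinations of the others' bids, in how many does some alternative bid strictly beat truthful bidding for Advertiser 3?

Others bid (4, 4): truth gives 0; bid 5 gives 1 > 0. Violating.
Others bid (4, 6): truth gives -6; bid 4 gives -4 > -6. Violating.
Others bid (5, 6): truth gives -6; bid 4 gives -4 > -6. Violating.
Others bid (6, 4): truth gives -6; bid 4 gives -4 > -6. Violating.
Others bid (4, 5): truth gives 0; no alternative beats it.
Others bid (5, 4): truth gives 0; no alternative beats it.
(Checking all 9 profiles: 6 have a profitable deviation, 3 do not.)

6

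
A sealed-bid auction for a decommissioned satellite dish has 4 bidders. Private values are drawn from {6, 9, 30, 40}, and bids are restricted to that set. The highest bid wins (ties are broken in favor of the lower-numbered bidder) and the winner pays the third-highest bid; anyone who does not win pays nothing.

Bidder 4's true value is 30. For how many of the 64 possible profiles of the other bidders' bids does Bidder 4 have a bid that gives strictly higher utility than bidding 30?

12

Others bid (6, 6, 30): truth gives 0; bid 40 gives 24 > 0. Violating.
Others bid (6, 9, 30): truth gives 0; bid 40 gives 21 > 0. Violating.
Others bid (6, 30, 6): truth gives 0; bid 40 gives 24 > 0. Violating.
Others bid (6, 30, 9): truth gives 0; bid 40 gives 21 > 0. Violating.
Others bid (6, 6, 6): truth gives 24; no alternative beats it.
Others bid (6, 6, 9): truth gives 24; no alternative beats it.
(Checking all 64 profiles: 12 have a profitable deviation, 52 do not.)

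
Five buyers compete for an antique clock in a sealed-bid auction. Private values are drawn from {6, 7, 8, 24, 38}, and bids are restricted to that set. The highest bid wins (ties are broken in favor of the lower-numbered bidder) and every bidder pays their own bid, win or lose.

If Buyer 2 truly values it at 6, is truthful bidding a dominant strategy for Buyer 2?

Consider the case where Buyer 1 bids 6, Buyer 3 bids 6, Buyer 4 bids 6 and Buyer 5 bids 6.
Truthful bid 6: loses but pays 6, utility -6.
Bid 7 instead: wins, pays 7, utility 6 - 7 = -1.
Since -1 > -6, bidding 7 is strictly better here, so truthful bidding is not dominant.

No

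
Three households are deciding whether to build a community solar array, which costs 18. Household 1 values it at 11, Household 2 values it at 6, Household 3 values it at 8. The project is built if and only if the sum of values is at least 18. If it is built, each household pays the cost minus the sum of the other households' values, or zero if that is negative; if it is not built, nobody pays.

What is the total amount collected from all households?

5

Total value 25 ≥ cost 18, so it is built.
Household 1: others sum to 14; max(0, 18 - 14) = 4.
Household 2: others sum to 19; max(0, 18 - 19) = 0.
Household 3: others sum to 17; max(0, 18 - 17) = 1.
Total collected = 4 + 0 + 1 = 5.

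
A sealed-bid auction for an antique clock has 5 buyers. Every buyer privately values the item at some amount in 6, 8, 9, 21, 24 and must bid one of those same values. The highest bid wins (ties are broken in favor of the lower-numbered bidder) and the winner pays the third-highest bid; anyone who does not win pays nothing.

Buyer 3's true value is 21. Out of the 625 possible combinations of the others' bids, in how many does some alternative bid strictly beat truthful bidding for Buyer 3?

Others bid (6, 6, 6, 24): truth gives 0; bid 24 gives 15 > 0. Violating.
Others bid (6, 6, 8, 24): truth gives 0; bid 24 gives 13 > 0. Violating.
Others bid (6, 6, 9, 24): truth gives 0; bid 24 gives 12 > 0. Violating.
Others bid (6, 6, 24, 6): truth gives 0; bid 24 gives 15 > 0. Violating.
Others bid (6, 6, 6, 6): truth gives 15; no alternative beats it.
Others bid (6, 6, 6, 8): truth gives 15; no alternative beats it.
(Checking all 625 profiles: 108 have a profitable deviation, 517 do not.)

108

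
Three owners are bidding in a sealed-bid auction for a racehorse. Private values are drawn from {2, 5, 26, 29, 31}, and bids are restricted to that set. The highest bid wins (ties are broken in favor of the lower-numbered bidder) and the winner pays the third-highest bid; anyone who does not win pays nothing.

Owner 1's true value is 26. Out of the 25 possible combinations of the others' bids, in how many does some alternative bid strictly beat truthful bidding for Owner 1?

8

Others bid (2, 29): truth gives 0; bid 29 gives 24 > 0. Violating.
Others bid (2, 31): truth gives 0; bid 31 gives 24 > 0. Violating.
Others bid (5, 29): truth gives 0; bid 29 gives 21 > 0. Violating.
Others bid (5, 31): truth gives 0; bid 31 gives 21 > 0. Violating.
Others bid (2, 2): truth gives 24; no alternative beats it.
Others bid (2, 5): truth gives 24; no alternative beats it.
(Checking all 25 profiles: 8 have a profitable deviation, 17 do not.)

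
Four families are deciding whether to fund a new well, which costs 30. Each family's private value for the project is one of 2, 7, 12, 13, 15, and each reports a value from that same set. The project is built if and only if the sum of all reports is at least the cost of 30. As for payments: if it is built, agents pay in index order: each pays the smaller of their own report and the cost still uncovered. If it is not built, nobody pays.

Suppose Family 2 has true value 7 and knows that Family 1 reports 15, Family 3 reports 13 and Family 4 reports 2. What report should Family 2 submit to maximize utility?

Report 2: project built, pays 2, utility 7 - 2 = 5.
Report 7: project built, pays 7, utility 7 - 7 = 0.
Report 12: project built, pays 12, utility 7 - 12 = -5.
Report 13: project built, pays 13, utility 7 - 13 = -6.
Report 15: project built, pays 15, utility 7 - 15 = -8.
The best choice is 2 with utility 5.

2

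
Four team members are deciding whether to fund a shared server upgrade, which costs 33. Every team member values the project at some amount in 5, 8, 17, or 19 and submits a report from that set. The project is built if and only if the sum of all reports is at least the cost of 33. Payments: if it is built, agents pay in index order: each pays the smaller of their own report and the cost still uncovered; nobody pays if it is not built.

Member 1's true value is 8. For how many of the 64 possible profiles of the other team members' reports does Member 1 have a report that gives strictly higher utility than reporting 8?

53

Others report (5, 5, 19): truth gives 0; report 5 gives 3 > 0. Violating.
Others report (5, 8, 17): truth gives 0; report 5 gives 3 > 0. Violating.
Others report (5, 8, 19): truth gives 0; report 5 gives 3 > 0. Violating.
Others report (5, 17, 8): truth gives 0; report 5 gives 3 > 0. Violating.
Others report (5, 5, 5): truth gives 0; no alternative beats it.
Others report (5, 5, 8): truth gives 0; no alternative beats it.
(Checking all 64 profiles: 53 have a profitable deviation, 11 do not.)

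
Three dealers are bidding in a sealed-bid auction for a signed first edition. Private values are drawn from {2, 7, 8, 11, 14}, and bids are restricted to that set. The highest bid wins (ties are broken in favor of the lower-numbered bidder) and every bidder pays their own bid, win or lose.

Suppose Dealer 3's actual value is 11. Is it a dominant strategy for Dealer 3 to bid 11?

Consider the case where Dealer 1 bids 2 and Dealer 2 bids 2.
Truthful bid 11: wins, pays 11, utility 11 - 11 = 0.
Bid 7 instead: wins, pays 7, utility 11 - 7 = 4.
Since 4 > 0, bidding 7 is strictly better here, so truthful bidding is not dominant.

No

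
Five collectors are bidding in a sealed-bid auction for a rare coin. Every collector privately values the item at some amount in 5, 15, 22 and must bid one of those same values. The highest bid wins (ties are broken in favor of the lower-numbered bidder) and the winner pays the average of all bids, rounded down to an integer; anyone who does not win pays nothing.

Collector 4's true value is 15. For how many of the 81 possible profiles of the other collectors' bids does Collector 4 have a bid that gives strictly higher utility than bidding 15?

Others bid (5, 5, 5, 22): truth gives 0; bid 22 gives 4 > 0. Violating.
Others bid (5, 5, 15, 5): truth gives 0; bid 22 gives 5 > 0. Violating.
Others bid (5, 5, 15, 15): truth gives 0; bid 22 gives 3 > 0. Violating.
Others bid (5, 5, 15, 22): truth gives 0; bid 22 gives 2 > 0. Violating.
Others bid (5, 5, 5, 5): truth gives 8; no alternative beats it.
Others bid (5, 5, 5, 15): truth gives 6; no alternative beats it.
(Checking all 81 profiles: 17 have a profitable deviation, 64 do not.)

17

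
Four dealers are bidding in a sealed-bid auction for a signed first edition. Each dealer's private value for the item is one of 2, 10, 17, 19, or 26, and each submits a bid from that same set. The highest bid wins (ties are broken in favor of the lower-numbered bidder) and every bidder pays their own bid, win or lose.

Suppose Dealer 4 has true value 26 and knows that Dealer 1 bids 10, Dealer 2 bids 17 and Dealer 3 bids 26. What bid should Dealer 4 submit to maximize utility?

2

Bid 2: loses but pays 2, utility -2.
Bid 10: loses but pays 10, utility -10.
Bid 17: loses but pays 17, utility -17.
Bid 19: loses but pays 19, utility -19.
Bid 26: loses but pays 26, utility -26.
The best choice is 2 with utility -2.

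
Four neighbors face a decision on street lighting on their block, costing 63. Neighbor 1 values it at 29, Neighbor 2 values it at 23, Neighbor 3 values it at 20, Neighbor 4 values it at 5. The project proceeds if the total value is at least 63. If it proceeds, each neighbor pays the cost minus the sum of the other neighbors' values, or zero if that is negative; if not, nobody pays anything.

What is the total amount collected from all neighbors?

Total value 77 ≥ cost 63, so it is built.
Neighbor 1: others sum to 48; max(0, 63 - 48) = 15.
Neighbor 2: others sum to 54; max(0, 63 - 54) = 9.
Neighbor 3: others sum to 57; max(0, 63 - 57) = 6.
Neighbor 4: others sum to 72; max(0, 63 - 72) = 0.
Total collected = 15 + 9 + 6 + 0 = 30.

30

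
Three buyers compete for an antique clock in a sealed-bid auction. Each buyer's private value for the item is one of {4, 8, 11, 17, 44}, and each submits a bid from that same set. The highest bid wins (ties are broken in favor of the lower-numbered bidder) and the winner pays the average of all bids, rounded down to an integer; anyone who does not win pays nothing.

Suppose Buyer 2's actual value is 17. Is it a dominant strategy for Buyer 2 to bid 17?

No

Consider the case where Buyer 1 bids 4 and Buyer 3 bids 4.
Truthful bid 17: wins, pays 8, utility 17 - 8 = 9.
Bid 8 instead: wins, pays 5, utility 17 - 5 = 12.
Since 12 > 9, bidding 8 is strictly better here, so truthful bidding is not dominant.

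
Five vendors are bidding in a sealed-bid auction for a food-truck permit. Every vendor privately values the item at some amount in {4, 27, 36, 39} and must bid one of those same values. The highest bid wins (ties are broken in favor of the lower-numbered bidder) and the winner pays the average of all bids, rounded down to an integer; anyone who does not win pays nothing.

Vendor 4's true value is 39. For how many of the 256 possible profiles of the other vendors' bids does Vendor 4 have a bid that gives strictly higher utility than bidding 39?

Others bid (4, 4, 4, 4): truth gives 28; bid 27 gives 31 > 28. Violating.
Others bid (4, 4, 4, 27): truth gives 24; bid 27 gives 26 > 24. Violating.
Others bid (4, 4, 4, 36): truth gives 22; bid 36 gives 23 > 22. Violating.
Others bid (4, 4, 27, 27): truth gives 19; bid 36 gives 20 > 19. Violating.
Others bid (4, 4, 4, 39): truth gives 21; no alternative beats it.
Others bid (4, 4, 27, 4): truth gives 24; no alternative beats it.
(Checking all 256 profiles: 14 have a profitable deviation, 242 do not.)

14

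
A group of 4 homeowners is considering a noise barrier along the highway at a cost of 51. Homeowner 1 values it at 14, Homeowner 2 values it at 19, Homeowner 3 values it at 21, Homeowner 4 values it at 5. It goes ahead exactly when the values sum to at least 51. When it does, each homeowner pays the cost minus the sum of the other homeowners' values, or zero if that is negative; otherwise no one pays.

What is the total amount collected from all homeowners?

Total value 59 ≥ cost 51, so it is built.
Homeowner 1: others sum to 45; max(0, 51 - 45) = 6.
Homeowner 2: others sum to 40; max(0, 51 - 40) = 11.
Homeowner 3: others sum to 38; max(0, 51 - 38) = 13.
Homeowner 4: others sum to 54; max(0, 51 - 54) = 0.
Total collected = 6 + 11 + 13 + 0 = 30.

30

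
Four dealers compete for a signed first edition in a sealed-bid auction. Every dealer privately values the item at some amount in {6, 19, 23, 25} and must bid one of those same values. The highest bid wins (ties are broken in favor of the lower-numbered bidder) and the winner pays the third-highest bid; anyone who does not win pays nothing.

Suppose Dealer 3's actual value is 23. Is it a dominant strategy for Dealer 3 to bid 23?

No

Consider the case where Dealer 1 bids 6, Dealer 2 bids 6 and Dealer 4 bids 25.
Truthful bid 23: loses, pays 0, utility 0.
Bid 25 instead: wins, pays 6, utility 23 - 6 = 17.
Since 17 > 0, bidding 25 is strictly better here, so truthful bidding is not dominant.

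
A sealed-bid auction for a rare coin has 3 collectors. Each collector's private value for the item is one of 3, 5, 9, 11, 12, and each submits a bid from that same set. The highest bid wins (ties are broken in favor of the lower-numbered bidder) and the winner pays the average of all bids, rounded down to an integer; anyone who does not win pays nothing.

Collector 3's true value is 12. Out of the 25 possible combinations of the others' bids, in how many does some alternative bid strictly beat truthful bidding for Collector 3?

Others bid (3, 3): truth gives 6; bid 5 gives 9 > 6. Violating.
Others bid (3, 5): truth gives 6; bid 9 gives 7 > 6. Violating.
Others bid (3, 9): truth gives 4; bid 11 gives 5 > 4. Violating.
Others bid (5, 3): truth gives 6; bid 9 gives 7 > 6. Violating.
Others bid (3, 11): truth gives 4; no alternative beats it.
Others bid (3, 12): truth gives 0; no alternative beats it.
(Checking all 25 profiles: 7 have a profitable deviation, 18 do not.)

7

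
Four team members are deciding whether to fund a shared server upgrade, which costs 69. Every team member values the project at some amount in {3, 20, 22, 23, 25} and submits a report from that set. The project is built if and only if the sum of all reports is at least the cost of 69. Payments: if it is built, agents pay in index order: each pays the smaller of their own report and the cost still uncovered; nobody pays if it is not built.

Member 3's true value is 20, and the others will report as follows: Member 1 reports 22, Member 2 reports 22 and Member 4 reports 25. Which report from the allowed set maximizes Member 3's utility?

3

Report 3: project built, pays 3, utility 20 - 3 = 17.
Report 20: project built, pays 20, utility 20 - 20 = 0.
Report 22: project built, pays 22, utility 20 - 22 = -2.
Report 23: project built, pays 23, utility 20 - 23 = -3.
Report 25: project built, pays 25, utility 20 - 25 = -5.
The best choice is 3 with utility 17.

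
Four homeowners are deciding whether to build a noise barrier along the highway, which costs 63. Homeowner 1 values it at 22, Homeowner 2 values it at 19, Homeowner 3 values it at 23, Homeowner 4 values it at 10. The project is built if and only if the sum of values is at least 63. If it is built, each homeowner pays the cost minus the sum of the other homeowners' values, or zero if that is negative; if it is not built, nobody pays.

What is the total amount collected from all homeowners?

31

Total value 74 ≥ cost 63, so it is built.
Homeowner 1: others sum to 52; max(0, 63 - 52) = 11.
Homeowner 2: others sum to 55; max(0, 63 - 55) = 8.
Homeowner 3: others sum to 51; max(0, 63 - 51) = 12.
Homeowner 4: others sum to 64; max(0, 63 - 64) = 0.
Total collected = 11 + 8 + 12 + 0 = 31.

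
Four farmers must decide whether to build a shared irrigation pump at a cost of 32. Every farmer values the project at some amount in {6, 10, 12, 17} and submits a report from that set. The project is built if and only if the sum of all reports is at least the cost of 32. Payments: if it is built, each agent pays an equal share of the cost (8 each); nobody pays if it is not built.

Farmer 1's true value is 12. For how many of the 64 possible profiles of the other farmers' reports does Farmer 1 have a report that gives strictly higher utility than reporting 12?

1

Others report (6, 6, 6): truth gives 0; report 17 gives 4 > 0. Violating.
Others report (6, 6, 10): truth gives 4; no alternative beats it.
Others report (6, 6, 12): truth gives 4; no alternative beats it.
(Checking all 64 profiles: 1 has a profitable deviation, 63 do not.)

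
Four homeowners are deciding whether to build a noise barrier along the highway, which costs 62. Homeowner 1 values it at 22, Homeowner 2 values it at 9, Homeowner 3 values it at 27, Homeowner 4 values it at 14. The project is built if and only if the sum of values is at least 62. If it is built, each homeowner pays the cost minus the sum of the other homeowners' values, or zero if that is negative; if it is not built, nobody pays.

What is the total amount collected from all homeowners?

Total value 72 ≥ cost 62, so it is built.
Homeowner 1: others sum to 50; max(0, 62 - 50) = 12.
Homeowner 2: others sum to 63; max(0, 62 - 63) = 0.
Homeowner 3: others sum to 45; max(0, 62 - 45) = 17.
Homeowner 4: others sum to 58; max(0, 62 - 58) = 4.
Total collected = 12 + 0 + 17 + 4 = 33.

33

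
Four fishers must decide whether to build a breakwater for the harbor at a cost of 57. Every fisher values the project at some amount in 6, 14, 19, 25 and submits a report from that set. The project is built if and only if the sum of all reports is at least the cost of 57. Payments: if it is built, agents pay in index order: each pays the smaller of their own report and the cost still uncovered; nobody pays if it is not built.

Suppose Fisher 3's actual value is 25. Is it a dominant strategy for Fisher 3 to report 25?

No

Consider the case where Fisher 1 reports 6, Fisher 2 reports 14 and Fisher 4 reports 19.
Truthful report 25: project built, pays 25, utility 25 - 25 = 0.
Report 19 instead: project built, pays 19, utility 25 - 19 = 6.
Since 6 > 0, reporting 19 is strictly better here, so truthful reporting is not dominant.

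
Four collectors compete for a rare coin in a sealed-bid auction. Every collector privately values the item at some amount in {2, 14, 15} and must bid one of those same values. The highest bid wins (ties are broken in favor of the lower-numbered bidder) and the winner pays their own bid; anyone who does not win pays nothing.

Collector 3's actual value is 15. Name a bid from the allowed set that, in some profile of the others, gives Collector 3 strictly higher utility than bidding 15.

Suppose Collector 1 bids 2, Collector 2 bids 2 and Collector 4 bids 2.
Bid 15: wins, pays 15, utility 15 - 15 = 0.
Bid 14: wins, pays 14, utility 15 - 14 = 1.
So bidding 14 beats truth here (1 > 0).

14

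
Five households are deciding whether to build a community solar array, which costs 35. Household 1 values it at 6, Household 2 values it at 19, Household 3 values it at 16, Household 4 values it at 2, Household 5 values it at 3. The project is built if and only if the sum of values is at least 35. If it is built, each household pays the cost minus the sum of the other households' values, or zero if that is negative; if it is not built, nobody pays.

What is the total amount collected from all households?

13

Total value 46 ≥ cost 35, so it is built.
Household 1: others sum to 40; max(0, 35 - 40) = 0.
Household 2: others sum to 27; max(0, 35 - 27) = 8.
Household 3: others sum to 30; max(0, 35 - 30) = 5.
Household 4: others sum to 44; max(0, 35 - 44) = 0.
Household 5: others sum to 43; max(0, 35 - 43) = 0.
Total collected = 0 + 8 + 5 + 0 + 0 = 13.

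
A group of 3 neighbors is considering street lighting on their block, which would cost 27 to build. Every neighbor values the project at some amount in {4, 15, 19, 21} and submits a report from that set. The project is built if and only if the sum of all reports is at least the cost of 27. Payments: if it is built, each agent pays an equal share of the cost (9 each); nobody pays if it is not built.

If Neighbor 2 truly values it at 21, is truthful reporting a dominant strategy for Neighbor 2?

Check each profile of the others' reports and compare truth against every alternative report.
Others report (4, 4): truth gives 12, best alternative gives 12.
Others report (4, 15): truth gives 12, best alternative gives 12.
Others report (4, 19): truth gives 12, best alternative gives 12.
Others report (4, 21): truth gives 12, best alternative gives 12.
Others report (15, 4): truth gives 12, best alternative gives 12.
Others report (15, 15): truth gives 12, best alternative gives 12.
(Remaining 10 profiles checked similarly; truth is weakly best in each.)
In every case the truthful report is at least as good as any alternative, so it is a dominant strategy.

Yes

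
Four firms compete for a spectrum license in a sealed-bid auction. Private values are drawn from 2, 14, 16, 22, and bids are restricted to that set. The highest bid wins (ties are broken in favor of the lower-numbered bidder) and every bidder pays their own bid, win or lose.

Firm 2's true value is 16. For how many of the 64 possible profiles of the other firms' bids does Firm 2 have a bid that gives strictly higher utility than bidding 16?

Others bid (2, 2, 2): truth gives 0; bid 14 gives 2 > 0. Violating.
Others bid (2, 2, 14): truth gives 0; bid 14 gives 2 > 0. Violating.
Others bid (2, 2, 22): truth gives -16; bid 2 gives -2 > -16. Violating.
Others bid (2, 14, 2): truth gives 0; bid 14 gives 2 > 0. Violating.
Others bid (2, 2, 16): truth gives 0; no alternative beats it.
Others bid (2, 14, 16): truth gives 0; no alternative beats it.
(Checking all 64 profiles: 50 have a profitable deviation, 14 do not.)

50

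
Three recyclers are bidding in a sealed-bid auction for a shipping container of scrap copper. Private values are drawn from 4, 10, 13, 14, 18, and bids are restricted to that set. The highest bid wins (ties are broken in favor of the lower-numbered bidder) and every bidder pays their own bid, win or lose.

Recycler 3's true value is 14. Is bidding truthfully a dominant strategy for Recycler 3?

Consider the case where Recycler 1 bids 4 and Recycler 2 bids 4.
Truthful bid 14: wins, pays 14, utility 14 - 14 = 0.
Bid 10 instead: wins, pays 10, utility 14 - 10 = 4.
Since 4 > 0, bidding 10 is strictly better here, so truthful bidding is not dominant.

No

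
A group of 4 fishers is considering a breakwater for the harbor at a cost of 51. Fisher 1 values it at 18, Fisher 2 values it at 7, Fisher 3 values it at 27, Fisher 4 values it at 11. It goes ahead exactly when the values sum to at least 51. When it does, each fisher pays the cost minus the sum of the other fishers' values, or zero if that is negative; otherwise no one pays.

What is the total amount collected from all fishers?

21

Total value 63 ≥ cost 51, so it is built.
Fisher 1: others sum to 45; max(0, 51 - 45) = 6.
Fisher 2: others sum to 56; max(0, 51 - 56) = 0.
Fisher 3: others sum to 36; max(0, 51 - 36) = 15.
Fisher 4: others sum to 52; max(0, 51 - 52) = 0.
Total collected = 6 + 0 + 15 + 0 = 21.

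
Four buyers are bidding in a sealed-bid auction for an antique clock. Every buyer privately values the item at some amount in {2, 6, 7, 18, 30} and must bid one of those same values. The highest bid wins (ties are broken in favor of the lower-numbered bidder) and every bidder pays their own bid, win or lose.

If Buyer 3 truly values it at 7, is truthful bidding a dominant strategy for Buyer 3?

No

Consider the case where Buyer 1 bids 2, Buyer 2 bids 2 and Buyer 4 bids 2.
Truthful bid 7: wins, pays 7, utility 7 - 7 = 0.
Bid 6 instead: wins, pays 6, utility 7 - 6 = 1.
Since 1 > 0, bidding 6 is strictly better here, so truthful bidding is not dominant.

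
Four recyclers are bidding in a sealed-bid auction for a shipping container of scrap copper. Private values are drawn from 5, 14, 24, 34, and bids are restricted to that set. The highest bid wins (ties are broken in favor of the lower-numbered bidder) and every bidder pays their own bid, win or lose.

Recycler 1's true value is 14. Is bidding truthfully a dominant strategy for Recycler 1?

Consider the case where Recycler 2 bids 5, Recycler 3 bids 5 and Recycler 4 bids 5.
Truthful bid 14: wins, pays 14, utility 14 - 14 = 0.
Bid 5 instead: wins, pays 5, utility 14 - 5 = 9.
Since 9 > 0, bidding 5 is strictly better here, so truthful bidding is not dominant.

No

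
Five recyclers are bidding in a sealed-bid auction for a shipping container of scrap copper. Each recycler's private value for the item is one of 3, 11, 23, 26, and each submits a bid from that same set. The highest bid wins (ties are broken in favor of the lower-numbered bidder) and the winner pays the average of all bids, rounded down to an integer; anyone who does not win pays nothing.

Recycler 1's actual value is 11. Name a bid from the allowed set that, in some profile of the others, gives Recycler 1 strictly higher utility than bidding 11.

Suppose Recycler 2 bids 3, Recycler 3 bids 3, Recycler 4 bids 3 and Recycler 5 bids 3.
Bid 11: wins, pays 4, utility 11 - 4 = 7.
Bid 3: wins, pays 3, utility 11 - 3 = 8.
So bidding 3 beats truth here (8 > 7).

3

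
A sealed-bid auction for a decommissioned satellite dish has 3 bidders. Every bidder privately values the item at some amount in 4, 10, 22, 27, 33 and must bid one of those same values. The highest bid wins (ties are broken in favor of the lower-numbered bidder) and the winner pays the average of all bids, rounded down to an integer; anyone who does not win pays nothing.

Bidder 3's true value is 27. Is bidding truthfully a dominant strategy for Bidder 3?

Consider the case where Bidder 1 bids 4 and Bidder 2 bids 4.
Truthful bid 27: wins, pays 11, utility 27 - 11 = 16.
Bid 10 instead: wins, pays 6, utility 27 - 6 = 21.
Since 21 > 16, bidding 10 is strictly better here, so truthful bidding is not dominant.

No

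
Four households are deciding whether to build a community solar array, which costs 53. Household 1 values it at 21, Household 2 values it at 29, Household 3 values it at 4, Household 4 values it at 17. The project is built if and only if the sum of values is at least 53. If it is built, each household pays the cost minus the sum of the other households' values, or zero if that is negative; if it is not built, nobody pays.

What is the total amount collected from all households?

14

Total value 71 ≥ cost 53, so it is built.
Household 1: others sum to 50; max(0, 53 - 50) = 3.
Household 2: others sum to 42; max(0, 53 - 42) = 11.
Household 3: others sum to 67; max(0, 53 - 67) = 0.
Household 4: others sum to 54; max(0, 53 - 54) = 0.
Total collected = 3 + 11 + 0 + 0 = 14.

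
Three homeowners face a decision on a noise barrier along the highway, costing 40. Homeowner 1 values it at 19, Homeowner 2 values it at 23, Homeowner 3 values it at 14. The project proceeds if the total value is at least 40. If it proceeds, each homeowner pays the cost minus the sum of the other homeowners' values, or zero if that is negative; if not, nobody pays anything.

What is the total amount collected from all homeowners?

10

Total value 56 ≥ cost 40, so it is built.
Homeowner 1: others sum to 37; max(0, 40 - 37) = 3.
Homeowner 2: others sum to 33; max(0, 40 - 33) = 7.
Homeowner 3: others sum to 42; max(0, 40 - 42) = 0.
Total collected = 3 + 7 + 0 = 10.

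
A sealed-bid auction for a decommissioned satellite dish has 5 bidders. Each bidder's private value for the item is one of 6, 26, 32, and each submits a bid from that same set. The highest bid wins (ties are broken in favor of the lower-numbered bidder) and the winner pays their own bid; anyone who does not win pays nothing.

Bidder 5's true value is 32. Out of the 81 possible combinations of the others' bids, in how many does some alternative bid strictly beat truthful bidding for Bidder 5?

1

Others bid (6, 6, 6, 6): truth gives 0; bid 26 gives 6 > 0. Violating.
Others bid (6, 6, 6, 26): truth gives 0; no alternative beats it.
Others bid (6, 6, 6, 32): truth gives 0; no alternative beats it.
(Checking all 81 profiles: 1 has a profitable deviation, 80 do not.)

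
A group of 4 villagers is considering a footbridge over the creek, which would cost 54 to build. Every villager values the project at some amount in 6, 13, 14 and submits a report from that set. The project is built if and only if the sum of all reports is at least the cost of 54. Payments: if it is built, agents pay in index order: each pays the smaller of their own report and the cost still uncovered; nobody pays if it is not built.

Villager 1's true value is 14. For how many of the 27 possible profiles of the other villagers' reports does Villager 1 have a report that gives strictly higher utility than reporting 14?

Others report (13, 14, 14): truth gives 0; report 13 gives 1 > 0. Violating.
Others report (14, 13, 14): truth gives 0; report 13 gives 1 > 0. Violating.
Others report (14, 14, 13): truth gives 0; report 13 gives 1 > 0. Violating.
Others report (14, 14, 14): truth gives 0; report 13 gives 1 > 0. Violating.
Others report (6, 6, 6): truth gives 0; no alternative beats it.
Others report (6, 6, 13): truth gives 0; no alternative beats it.
(Checking all 27 profiles: 4 have a profitable deviation, 23 do not.)

4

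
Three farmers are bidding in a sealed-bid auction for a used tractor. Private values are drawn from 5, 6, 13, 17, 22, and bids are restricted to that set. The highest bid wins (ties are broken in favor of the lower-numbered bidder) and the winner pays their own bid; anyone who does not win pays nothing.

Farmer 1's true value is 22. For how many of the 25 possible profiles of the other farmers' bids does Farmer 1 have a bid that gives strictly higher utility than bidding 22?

Others bid (5, 5): truth gives 0; bid 5 gives 17 > 0. Violating.
Others bid (5, 6): truth gives 0; bid 6 gives 16 > 0. Violating.
Others bid (5, 13): truth gives 0; bid 13 gives 9 > 0. Violating.
Others bid (5, 17): truth gives 0; bid 17 gives 5 > 0. Violating.
Others bid (5, 22): truth gives 0; no alternative beats it.
Others bid (6, 22): truth gives 0; no alternative beats it.
(Checking all 25 profiles: 16 have a profitable deviation, 9 do not.)

16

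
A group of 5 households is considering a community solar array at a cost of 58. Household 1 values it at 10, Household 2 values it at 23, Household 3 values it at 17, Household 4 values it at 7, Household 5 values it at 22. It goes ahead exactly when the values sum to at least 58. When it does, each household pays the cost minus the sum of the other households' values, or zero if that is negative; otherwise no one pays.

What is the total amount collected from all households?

Total value 79 ≥ cost 58, so it is built.
Household 1: others sum to 69; max(0, 58 - 69) = 0.
Household 2: others sum to 56; max(0, 58 - 56) = 2.
Household 3: others sum to 62; max(0, 58 - 62) = 0.
Household 4: others sum to 72; max(0, 58 - 72) = 0.
Household 5: others sum to 57; max(0, 58 - 57) = 1.
Total collected = 0 + 2 + 0 + 0 + 1 = 3.

3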